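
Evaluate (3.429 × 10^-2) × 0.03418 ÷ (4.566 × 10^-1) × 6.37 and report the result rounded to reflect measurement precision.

0.0164

(3.429 × 10^-2) × 0.03418 ÷ (4.566 × 10^-1) × 6.37 = 0.0163509529435…
Multiplication/division keeps the fewest significant figures: 3.429 × 10^-2 → 4 s.f., 0.03418 → 4 s.f., 4.566 × 10^-1 → 4 s.f., 6.37 → 3 s.f.; limit is 3.
Rounded to 3 significant figures: 0.0164.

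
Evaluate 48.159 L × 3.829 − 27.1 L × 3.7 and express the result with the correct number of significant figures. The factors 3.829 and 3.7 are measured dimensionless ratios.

8 × 10^1 L

48.159 × 3.829 = 184.400811 → 1.844 × 10^2 L (4 s.f., last digit at the 10^-1 place).
27.1 × 3.7 = 100.27 → 1.0 × 10^2 L (2 s.f., last digit at the 10^1 place).
Difference: 84.130811 L; keep the coarser place, 10^1.
Result: 8 × 10^1 L.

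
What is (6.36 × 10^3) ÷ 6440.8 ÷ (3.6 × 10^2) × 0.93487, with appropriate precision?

(6.36 × 10^3) ÷ 6440.8 ÷ (3.6 × 10^2) × 0.93487 = 0.00256428342235…
Multiplication/division keeps the fewest significant figures: 6.36 × 10^3 → 3 s.f., 6440.8 → 5 s.f., 3.6 × 10^2 → 2 s.f., 0.93487 → 5 s.f.; limit is 2.
Rounded to 2 significant figures: 0.0026.

0.0026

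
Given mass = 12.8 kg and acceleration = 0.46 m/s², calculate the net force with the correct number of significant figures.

net force = 12.8 kg × 0.46 m/s² = 5.888 N.
12.8 has 3 significant figures; 0.46 has 2.
Division/multiplication keeps the fewest: 2 significant figures.
Rounded: 5.9 N.

5.9 N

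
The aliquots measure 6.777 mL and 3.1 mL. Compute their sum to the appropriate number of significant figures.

6.777 mL + 3.1 mL = 9.877 mL.
Addition/subtraction keeps the fewest decimal places: 6.777 → 3 decimal places, 3.1 → 1 decimal place; limit is 1.
Rounded to 1 decimal place: 9.9 mL.

9.9 mL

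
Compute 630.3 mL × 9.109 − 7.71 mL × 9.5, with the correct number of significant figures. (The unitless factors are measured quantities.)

630.3 × 9.109 = 5741.4027 → 5741 mL (4 s.f., last digit at the 10^0 place).
7.71 × 9.5 = 73.245 → 73 mL (2 s.f., last digit at the 10^0 place).
Difference: 5668.1577 mL; keep the coarser place, 10^0.
Result: 5668 mL.

5668 mL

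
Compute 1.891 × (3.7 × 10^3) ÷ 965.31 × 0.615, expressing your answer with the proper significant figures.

1.891 × (3.7 × 10^3) ÷ 965.31 × 0.615 = 4.45760481089…
Multiplication/division keeps the fewest significant figures: 1.891 → 4 s.f., 3.7 × 10^3 → 2 s.f., 965.31 → 5 s.f., 0.615 → 3 s.f.; limit is 2.
Rounded to 2 significant figures: 4.5.

4.5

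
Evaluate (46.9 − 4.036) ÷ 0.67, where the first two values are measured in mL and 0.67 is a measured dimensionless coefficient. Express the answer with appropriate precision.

46.9 mL − 4.036 mL = 42.864 mL; the difference is limited to 1 decimal place (3 s.f.).
Carrying full precision, 42.864 ÷ 0.67 = 63.976119403… mL; 0.67 has 2 s.f., so the result keeps min(3, 2) = 2 s.f.
Rounded to 2 significant figures: 64 mL.

64 mL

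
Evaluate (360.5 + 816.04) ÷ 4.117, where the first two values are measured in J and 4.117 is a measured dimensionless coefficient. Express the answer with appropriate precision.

285.8 J

360.5 J + 816.04 J = 1176.54 J; the sum is limited to 1 decimal place (5 s.f.).
Carrying full precision, 1176.54 ÷ 4.117 = 285.776050522… J; 4.117 has 4 s.f., so the result keeps min(5, 4) = 4 s.f.
Rounded to 4 significant figures: 285.8 J.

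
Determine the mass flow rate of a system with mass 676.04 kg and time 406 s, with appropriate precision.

mass flow rate = 676.04 kg ÷ 406 s = 1.66512315271… kg/s.
676.04 has 5 significant figures; 406 has 3.
Division/multiplication keeps the fewest: 3 significant figures.
Rounded: 1.67 kg/s.

1.67 kg/s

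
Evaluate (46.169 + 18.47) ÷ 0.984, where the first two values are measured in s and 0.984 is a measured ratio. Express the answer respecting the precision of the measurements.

46.169 s + 18.47 s = 64.639 s; the sum is limited to 2 decimal places (4 s.f.).
Carrying full precision, 64.639 ÷ 0.984 = 65.6900406504… s; 0.984 has 3 s.f., so the result keeps min(4, 3) = 3 s.f.
Rounded to 3 significant figures: 65.7 s.

65.7 s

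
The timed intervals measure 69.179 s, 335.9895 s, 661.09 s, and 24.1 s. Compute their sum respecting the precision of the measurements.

1090.4 s

69.179 s + 335.9895 s + 661.09 s + 24.1 s = 1090.3585 s.
Addition/subtraction keeps the fewest decimal places: 69.179 → 3 decimal places, 335.9895 → 4 decimal places, 661.09 → 2 decimal places, 24.1 → 1 decimal place; limit is 1.
Rounded to 1 decimal place: 1090.4 s.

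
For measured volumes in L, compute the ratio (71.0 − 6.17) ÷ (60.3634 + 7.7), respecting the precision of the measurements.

71.0 − 6.17 = 64.83, limited to 1 d.p. → 3 s.f.; 60.3634 + 7.7 = 68.0634, limited to 1 d.p. → 3 s.f.
Carrying full precision, 64.83 ÷ 68.0634 = 0.952494292086…; keep min(3, 3) = 3 s.f.
Rounded to 3 significant figures: 0.952.

0.952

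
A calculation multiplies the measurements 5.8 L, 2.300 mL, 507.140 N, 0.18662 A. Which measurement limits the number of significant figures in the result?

5.8 L → 2 s.f.; 2.300 mL → 4 s.f.; 507.140 N → 6 s.f.; 0.18662 A → 5 s.f.
The fewest is 2 significant figures, from 5.8 L.

5.8 L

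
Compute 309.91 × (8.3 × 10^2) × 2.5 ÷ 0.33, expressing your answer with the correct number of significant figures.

309.91 × (8.3 × 10^2) × 2.5 ÷ 0.33 = 1948676.51515…
Multiplication/division keeps the fewest significant figures: 309.91 → 5 s.f., 8.3 × 10^2 → 2 s.f., 2.5 → 2 s.f., 0.33 → 2 s.f.; limit is 2.
Rounded to 2 significant figures: 1.9 × 10^6.

1.9 × 10^6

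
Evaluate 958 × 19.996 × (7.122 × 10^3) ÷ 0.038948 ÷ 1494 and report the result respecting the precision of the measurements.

958 × 19.996 × (7.122 × 10^3) ÷ 0.038948 ÷ 1494 = 2344632.86194…
Multiplication/division keeps the fewest significant figures: 958 → 3 s.f., 19.996 → 5 s.f., 7.122 × 10^3 → 4 s.f., 0.038948 → 5 s.f., 1494 → 4 s.f.; limit is 3.
Rounded to 3 significant figures: 2.34 × 10^6.

2.34 × 10^6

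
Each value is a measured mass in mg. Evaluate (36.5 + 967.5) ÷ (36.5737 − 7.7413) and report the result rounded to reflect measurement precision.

34.822

36.5 + 967.5 = 1004.0, limited to 1 d.p. → 5 s.f.; 36.5737 − 7.7413 = 28.8324, limited to 4 d.p. → 6 s.f.
Carrying full precision, 1004.0 ÷ 28.8324 = 34.8219364326…; keep min(5, 6) = 5 s.f.
Rounded to 5 significant figures: 34.822.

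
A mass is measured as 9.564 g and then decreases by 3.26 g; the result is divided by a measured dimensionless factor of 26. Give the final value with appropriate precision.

2.4 × 10⁻¹ g

9.564 g − 3.26 g = 6.304 g; the difference is limited to 2 decimal places (3 s.f.).
Carrying full precision, 6.304 ÷ 26 = 0.242461538462… g; 26 has 2 s.f., so the result keeps min(3, 2) = 2 s.f.
Rounded to 2 significant figures: 2.4 × 10⁻¹ g.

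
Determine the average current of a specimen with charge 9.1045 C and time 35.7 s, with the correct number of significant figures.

average current = 9.1045 C ÷ 35.7 s = 0.255028011204… A.
9.1045 has 5 significant figures; 35.7 has 3.
Division/multiplication keeps the fewest: 3 significant figures.
Rounded: 0.255 A.

0.255 A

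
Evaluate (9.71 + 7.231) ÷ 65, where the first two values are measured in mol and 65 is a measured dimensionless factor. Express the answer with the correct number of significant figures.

0.26 mol

9.71 mol + 7.231 mol = 16.941 mol; the sum is limited to 2 decimal places (4 s.f.).
Carrying full precision, 16.941 ÷ 65 = 0.260630769231… mol; 65 has 2 s.f., so the result keeps min(4, 2) = 2 s.f.
Rounded to 2 significant figures: 0.26 mol.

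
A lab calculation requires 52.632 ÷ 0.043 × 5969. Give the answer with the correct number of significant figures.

52.632 ÷ 0.043 × 5969 = 7306056
Multiplication/division keeps the fewest significant figures: 52.632 → 5 s.f., 0.043 → 2 s.f., 5969 → 4 s.f.; limit is 2.
Rounded to 2 significant figures: 7.3 × 10⁶.

7.3 × 10⁶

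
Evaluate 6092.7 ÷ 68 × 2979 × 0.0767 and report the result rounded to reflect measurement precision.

6092.7 ÷ 68 × 2979 × 0.0767 = 20472.3052663…
Multiplication/division keeps the fewest significant figures: 6092.7 → 5 s.f., 68 → 2 s.f., 2979 → 4 s.f., 0.0767 → 3 s.f.; limit is 2.
Rounded to 2 significant figures: 2.0 × 10⁴.

2.0 × 10⁴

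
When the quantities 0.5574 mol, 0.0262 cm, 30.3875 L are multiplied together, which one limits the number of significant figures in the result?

0.0262 cm

0.5574 mol → 4 s.f.; 0.0262 cm → 3 s.f.; 30.3875 L → 6 s.f.
The fewest is 3 significant figures, from 0.0262 cm.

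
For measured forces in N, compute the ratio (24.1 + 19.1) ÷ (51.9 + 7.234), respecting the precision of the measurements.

0.731

24.1 + 19.1 = 43.2, limited to 1 d.p. → 3 s.f.; 51.9 + 7.234 = 59.134, limited to 1 d.p. → 3 s.f.
Carrying full precision, 43.2 ÷ 59.134 = 0.730544187777…; keep min(3, 3) = 3 s.f.
Rounded to 3 significant figures: 0.731.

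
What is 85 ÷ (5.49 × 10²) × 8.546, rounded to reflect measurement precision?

85 ÷ (5.49 × 10²) × 8.546 = 1.32315118397…
Multiplication/division keeps the fewest significant figures: 85 → 2 s.f., 5.49 × 10² → 3 s.f., 8.546 → 4 s.f.; limit is 2.
Rounded to 2 significant figures: 1.3.

1.3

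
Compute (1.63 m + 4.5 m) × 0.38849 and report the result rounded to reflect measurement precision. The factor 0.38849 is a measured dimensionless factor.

2.4 m

1.63 m + 4.5 m = 6.13 m; the sum is limited to 1 decimal place (2 s.f.).
Carrying full precision, 6.13 × 0.38849 = 2.3814437 m; 0.38849 has 5 s.f., so the result keeps min(2, 5) = 2 s.f.
Rounded to 2 significant figures: 2.4 m.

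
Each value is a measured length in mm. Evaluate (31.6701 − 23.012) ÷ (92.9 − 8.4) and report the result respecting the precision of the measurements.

0.102

31.6701 − 23.012 = 8.6581, limited to 3 d.p. → 4 s.f.; 92.9 − 8.4 = 84.5, limited to 1 d.p. → 3 s.f.
Carrying full precision, 8.6581 ÷ 84.5 = 0.102462721893…; keep min(4, 3) = 3 s.f.
Rounded to 3 significant figures: 0.102.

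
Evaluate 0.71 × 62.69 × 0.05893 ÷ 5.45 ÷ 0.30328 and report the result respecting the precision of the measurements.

0.71 × 62.69 × 0.05893 ÷ 5.45 ÷ 0.30328 = 1.58691178709…
Multiplication/division keeps the fewest significant figures: 0.71 → 2 s.f., 62.69 → 4 s.f., 0.05893 → 4 s.f., 5.45 → 3 s.f., 0.30328 → 5 s.f.; limit is 2.
Rounded to 2 significant figures: 1.6.

1.6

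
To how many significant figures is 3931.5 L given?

5

3931.5: every digit is nonzero and significant.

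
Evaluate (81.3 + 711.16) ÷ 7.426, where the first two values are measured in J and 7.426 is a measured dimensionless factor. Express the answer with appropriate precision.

1.067 × 10^2 J

81.3 J + 711.16 J = 792.46 J; the sum is limited to 1 decimal place (4 s.f.).
Carrying full precision, 792.46 ÷ 7.426 = 106.714247239… J; 7.426 has 4 s.f., so the result keeps min(4, 4) = 4 s.f.
Rounded to 4 significant figures: 1.067 × 10^2 J.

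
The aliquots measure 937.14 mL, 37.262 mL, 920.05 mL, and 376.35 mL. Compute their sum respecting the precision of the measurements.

937.14 mL + 37.262 mL + 920.05 mL + 376.35 mL = 2270.802 mL.
Addition/subtraction keeps the fewest decimal places: 937.14 → 2 decimal places, 37.262 → 3 decimal places, 920.05 → 2 decimal places, 376.35 → 2 decimal places; limit is 2.
Rounded to 2 decimal places: 2270.80 mL.

2270.80 mL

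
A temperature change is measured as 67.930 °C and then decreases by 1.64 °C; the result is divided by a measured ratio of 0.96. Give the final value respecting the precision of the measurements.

69 °C

67.930 °C − 1.64 °C = 66.290 °C; the difference is limited to 2 decimal places (4 s.f.).
Carrying full precision, 66.290 ÷ 0.96 = 69.0520833333… °C; 0.96 has 2 s.f., so the result keeps min(4, 2) = 2 s.f.
Rounded to 2 significant figures: 69 °C.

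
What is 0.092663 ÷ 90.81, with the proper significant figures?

0.092663 ÷ 90.81 = 0.00102040524171…
Multiplication/division keeps the fewest significant figures: 0.092663 → 5 s.f., 90.81 → 4 s.f.; limit is 4.
Rounded to 4 significant figures: 0.001020.

0.001020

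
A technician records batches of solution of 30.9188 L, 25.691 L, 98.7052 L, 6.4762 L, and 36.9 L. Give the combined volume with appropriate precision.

198.7 L

30.9188 L + 25.691 L + 98.7052 L + 6.4762 L + 36.9 L = 198.6912 L.
Addition/subtraction keeps the fewest decimal places: 30.9188 → 4 decimal places, 25.691 → 3 decimal places, 98.7052 → 4 decimal places, 6.4762 → 4 decimal places, 36.9 → 1 decimal place; limit is 1.
Rounded to 1 decimal place: 198.7 L.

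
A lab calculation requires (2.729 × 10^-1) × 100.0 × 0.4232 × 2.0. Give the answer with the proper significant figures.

(2.729 × 10^-1) × 100.0 × 0.4232 × 2.0 = 23.098256
Multiplication/division keeps the fewest significant figures: 2.729 × 10^-1 → 4 s.f., 100.0 → 4 s.f., 0.4232 → 4 s.f., 2.0 → 2 s.f.; limit is 2.
Rounded to 2 significant figures: 23.

23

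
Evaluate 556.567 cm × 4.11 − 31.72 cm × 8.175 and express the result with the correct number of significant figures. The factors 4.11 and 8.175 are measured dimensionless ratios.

556.567 × 4.11 = 2287.49037 → 2.29 × 10^3 cm (3 s.f., last digit at the 10^1 place).
31.72 × 8.175 = 259.311 → 259.3 cm (4 s.f., last digit at the 10^-1 place).
Difference: 2028.17937 cm; keep the coarser place, 10^1.
Result: 2.03 × 10^3 cm.

2.03 × 10^3 cm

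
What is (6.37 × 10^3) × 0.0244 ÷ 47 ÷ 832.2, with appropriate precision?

0.0040

(6.37 × 10^3) × 0.0244 ÷ 47 ÷ 832.2 = 0.00397377880726…
Multiplication/division keeps the fewest significant figures: 6.37 × 10^3 → 3 s.f., 0.0244 → 3 s.f., 47 → 2 s.f., 832.2 → 4 s.f.; limit is 2.
Rounded to 2 significant figures: 0.0040.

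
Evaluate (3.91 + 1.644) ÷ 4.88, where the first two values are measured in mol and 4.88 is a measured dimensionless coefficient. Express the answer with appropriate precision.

1.14 mol

3.91 mol + 1.644 mol = 5.554 mol; the sum is limited to 2 decimal places (3 s.f.).
Carrying full precision, 5.554 ÷ 4.88 = 1.1381147541… mol; 4.88 has 3 s.f., so the result keeps min(3, 3) = 3 s.f.
Rounded to 3 significant figures: 1.14 mol.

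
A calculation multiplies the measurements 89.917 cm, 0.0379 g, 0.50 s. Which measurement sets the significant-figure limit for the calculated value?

0.50 s

89.917 cm → 5 s.f.; 0.0379 g → 3 s.f.; 0.50 s → 2 s.f.
The fewest is 2 significant figures, from 0.50 s.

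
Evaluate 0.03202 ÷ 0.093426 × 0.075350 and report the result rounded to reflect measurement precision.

0.03202 ÷ 0.093426 × 0.075350 = 0.0258247918138…
Multiplication/division keeps the fewest significant figures: 0.03202 → 4 s.f., 0.093426 → 5 s.f., 0.075350 → 5 s.f.; limit is 4.
Rounded to 4 significant figures: 0.02582.

0.02582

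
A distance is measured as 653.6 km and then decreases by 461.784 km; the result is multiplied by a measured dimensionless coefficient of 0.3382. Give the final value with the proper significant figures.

64.87 km

653.6 km − 461.784 km = 191.816 km; the difference is limited to 1 decimal place (4 s.f.).
Carrying full precision, 191.816 × 0.3382 = 64.8721712 km; 0.3382 has 4 s.f., so the result keeps min(4, 4) = 4 s.f.
Rounded to 4 significant figures: 64.87 km.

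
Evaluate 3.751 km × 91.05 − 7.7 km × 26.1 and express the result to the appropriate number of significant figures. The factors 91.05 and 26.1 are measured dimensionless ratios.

3.751 × 91.05 = 341.52855 → 341.5 km (4 s.f., last digit at the 10^-1 place).
7.7 × 26.1 = 200.97 → 2.0 × 10² km (2 s.f., last digit at the 10^1 place).
Difference: 140.55855 km; keep the coarser place, 10^1.
Result: 1.4 × 10² km.

1.4 × 10² km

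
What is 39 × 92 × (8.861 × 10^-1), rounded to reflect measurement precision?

3.2 × 10^3

39 × 92 × (8.861 × 10^-1) = 3179.3268
Multiplication/division keeps the fewest significant figures: 39 → 2 s.f., 92 → 2 s.f., 8.861 × 10^-1 → 4 s.f.; limit is 2.
Rounded to 2 significant figures: 3.2 × 10^3.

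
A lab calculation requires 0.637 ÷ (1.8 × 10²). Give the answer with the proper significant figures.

0.0035

0.637 ÷ (1.8 × 10²) = 0.00353888888889…
Multiplication/division keeps the fewest significant figures: 0.637 → 3 s.f., 1.8 × 10² → 2 s.f.; limit is 2.
Rounded to 2 significant figures: 0.0035.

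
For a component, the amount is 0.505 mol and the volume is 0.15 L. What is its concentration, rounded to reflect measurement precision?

concentration = 0.505 mol ÷ 0.15 L = 3.36666666667… mol/L.
0.505 has 3 significant figures; 0.15 has 2.
Division/multiplication keeps the fewest: 2 significant figures.
Rounded: 3.4 mol/L.

3.4 mol/L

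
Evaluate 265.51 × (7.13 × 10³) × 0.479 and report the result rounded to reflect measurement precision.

9.07 × 10⁵

265.51 × (7.13 × 10³) × 0.479 = 906788.3377
Multiplication/division keeps the fewest significant figures: 265.51 → 5 s.f., 7.13 × 10³ → 3 s.f., 0.479 → 3 s.f.; limit is 3.
Rounded to 3 significant figures: 9.07 × 10⁵.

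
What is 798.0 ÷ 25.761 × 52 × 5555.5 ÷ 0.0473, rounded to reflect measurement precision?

1.9 × 10^8

798.0 ÷ 25.761 × 52 × 5555.5 ÷ 0.0473 = 189193202.469…
Multiplication/division keeps the fewest significant figures: 798.0 → 4 s.f., 25.761 → 5 s.f., 52 → 2 s.f., 5555.5 → 5 s.f., 0.0473 → 3 s.f.; limit is 2.
Rounded to 2 significant figures: 1.9 × 10^8.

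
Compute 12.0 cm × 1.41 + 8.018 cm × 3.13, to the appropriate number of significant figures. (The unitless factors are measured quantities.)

12.0 × 1.41 = 16.92 → 16.9 cm (3 s.f., last digit at the 10^-1 place).
8.018 × 3.13 = 25.09634 → 25.1 cm (3 s.f., last digit at the 10^-1 place).
Sum: 42.01634 cm; keep the coarser place, 10^-1.
Result: 42.0 cm.

42.0 cm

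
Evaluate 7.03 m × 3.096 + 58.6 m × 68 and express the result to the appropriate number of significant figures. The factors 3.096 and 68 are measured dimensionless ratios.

7.03 × 3.096 = 21.76488 → 21.8 m (3 s.f., last digit at the 10^-1 place).
58.6 × 68 = 3984.8 → 4.0 × 10³ m (2 s.f., last digit at the 10^2 place).
Sum: 4006.56488 m; keep the coarser place, 10^2.
Result: 4.0 × 10³ m.

4.0 × 10³ m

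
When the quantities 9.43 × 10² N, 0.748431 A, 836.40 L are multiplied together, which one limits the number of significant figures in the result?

9.43 × 10² N → 3 s.f.; 0.748431 A → 6 s.f.; 836.40 L → 5 s.f.
The fewest is 3 significant figures, from 9.43 × 10² N.

9.43 × 10² N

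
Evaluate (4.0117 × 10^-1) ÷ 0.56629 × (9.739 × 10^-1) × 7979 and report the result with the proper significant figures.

(4.0117 × 10^-1) ÷ 0.56629 × (9.739 × 10^-1) × 7979 = 5504.93742654…
Multiplication/division keeps the fewest significant figures: 4.0117 × 10^-1 → 5 s.f., 0.56629 → 5 s.f., 9.739 × 10^-1 → 4 s.f., 7979 → 4 s.f.; limit is 4.
Rounded to 4 significant figures: 5505.

5505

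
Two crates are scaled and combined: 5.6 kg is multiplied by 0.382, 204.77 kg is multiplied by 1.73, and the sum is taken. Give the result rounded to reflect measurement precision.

356 kg

5.6 × 0.382 = 2.1392 → 2.1 kg (2 s.f., last digit at the 10^-1 place).
204.77 × 1.73 = 354.2521 → 354 kg (3 s.f., last digit at the 10^0 place).
Sum: 356.3913 kg; keep the coarser place, 10^0.
Result: 356 kg.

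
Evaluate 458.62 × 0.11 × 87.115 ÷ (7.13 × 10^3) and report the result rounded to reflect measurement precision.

458.62 × 0.11 × 87.115 ÷ (7.13 × 10^3) = 0.616380777419…
Multiplication/division keeps the fewest significant figures: 458.62 → 5 s.f., 0.11 → 2 s.f., 87.115 → 5 s.f., 7.13 × 10^3 → 3 s.f.; limit is 2.
Rounded to 2 significant figures: 0.62.

0.62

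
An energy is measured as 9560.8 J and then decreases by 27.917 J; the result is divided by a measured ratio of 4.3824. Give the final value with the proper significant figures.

9560.8 J − 27.917 J = 9532.883 J; the difference is limited to 1 decimal place (5 s.f.).
Carrying full precision, 9532.883 ÷ 4.3824 = 2175.2653797… J; 4.3824 has 5 s.f., so the result keeps min(5, 5) = 5 s.f.
Rounded to 5 significant figures: 2175.3 J.

2175.3 J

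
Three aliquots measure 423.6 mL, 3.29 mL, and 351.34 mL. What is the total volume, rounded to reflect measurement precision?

778.2 mL

423.6 mL + 3.29 mL + 351.34 mL = 778.23 mL.
Addition/subtraction keeps the fewest decimal places: 423.6 → 1 decimal place, 3.29 → 2 decimal places, 351.34 → 2 decimal places; limit is 1.
Rounded to 1 decimal place: 778.2 mL.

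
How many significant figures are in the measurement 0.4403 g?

0.4403: leading zeros are not significant; zeros between nonzero digits are significant.

4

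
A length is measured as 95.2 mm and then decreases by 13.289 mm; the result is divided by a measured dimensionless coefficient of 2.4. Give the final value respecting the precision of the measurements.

95.2 mm − 13.289 mm = 81.911 mm; the difference is limited to 1 decimal place (3 s.f.).
Carrying full precision, 81.911 ÷ 2.4 = 34.1295833333… mm; 2.4 has 2 s.f., so the result keeps min(3, 2) = 2 s.f.
Rounded to 2 significant figures: 34 mm.

34 mm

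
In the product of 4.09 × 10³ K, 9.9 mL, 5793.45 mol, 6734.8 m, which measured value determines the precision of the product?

9.9 mL

4.09 × 10³ K → 3 s.f.; 9.9 mL → 2 s.f.; 5793.45 mol → 6 s.f.; 6734.8 m → 5 s.f.
The fewest is 2 significant figures, from 9.9 mL.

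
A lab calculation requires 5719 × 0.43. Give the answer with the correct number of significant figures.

5719 × 0.43 = 2459.17
Multiplication/division keeps the fewest significant figures: 5719 → 4 s.f., 0.43 → 2 s.f.; limit is 2.
Rounded to 2 significant figures: 2.5 × 10^3.

2.5 × 10^3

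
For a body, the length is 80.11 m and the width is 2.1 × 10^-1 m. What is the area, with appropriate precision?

17 m²

area = 80.11 m × 2.1 × 10^-1 m = 16.8231 m².
80.11 has 4 significant figures; 2.1 × 10^-1 has 2.
Division/multiplication keeps the fewest: 2 significant figures.
Rounded: 17 m².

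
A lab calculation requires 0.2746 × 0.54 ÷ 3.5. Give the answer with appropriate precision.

0.2746 × 0.54 ÷ 3.5 = 0.0423668571429…
Multiplication/division keeps the fewest significant figures: 0.2746 → 4 s.f., 0.54 → 2 s.f., 3.5 → 2 s.f.; limit is 2.
Rounded to 2 significant figures: 0.042.

0.042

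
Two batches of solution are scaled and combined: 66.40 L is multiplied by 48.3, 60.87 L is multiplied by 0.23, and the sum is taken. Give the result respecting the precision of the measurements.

66.40 × 48.3 = 3207.12 → 3.21 × 10^3 L (3 s.f., last digit at the 10^1 place).
60.87 × 0.23 = 14.0001 → 14 L (2 s.f., last digit at the 10^0 place).
Sum: 3221.1201 L; keep the coarser place, 10^1.
Result: 3.22 × 10^3 L.

3.22 × 10^3 L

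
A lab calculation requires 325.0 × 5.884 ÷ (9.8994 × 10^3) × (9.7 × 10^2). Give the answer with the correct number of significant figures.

1.9 × 10^2

325.0 × 5.884 ÷ (9.8994 × 10^3) × (9.7 × 10^2) = 187.378123927…
Multiplication/division keeps the fewest significant figures: 325.0 → 4 s.f., 5.884 → 4 s.f., 9.8994 × 10^3 → 5 s.f., 9.7 × 10^2 → 2 s.f.; limit is 2.
Rounded to 2 significant figures: 1.9 × 10^2.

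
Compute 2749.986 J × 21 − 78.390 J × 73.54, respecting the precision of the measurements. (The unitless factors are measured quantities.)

2749.986 × 21 = 57749.706 → 5.8 × 10^4 J (2 s.f., last digit at the 10^3 place).
78.390 × 73.54 = 5764.8006 → 5765 J (4 s.f., last digit at the 10^0 place).
Difference: 51984.9054 J; keep the coarser place, 10^3.
Result: 5.2 × 10^4 J.

5.2 × 10^4 J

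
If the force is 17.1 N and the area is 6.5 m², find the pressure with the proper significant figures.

2.6 Pa

pressure = 17.1 N ÷ 6.5 m² = 2.63076923077… Pa.
17.1 has 3 significant figures; 6.5 has 2.
Division/multiplication keeps the fewest: 2 significant figures.
Rounded: 2.6 Pa.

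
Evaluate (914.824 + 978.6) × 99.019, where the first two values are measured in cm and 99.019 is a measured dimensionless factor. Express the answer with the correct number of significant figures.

914.824 cm + 978.6 cm = 1893.424 cm; the sum is limited to 1 decimal place (5 s.f.).
Carrying full precision, 1893.424 × 99.019 = 187484.951056 cm; 99.019 has 5 s.f., so the result keeps min(5, 5) = 5 s.f.
Rounded to 5 significant figures: 1.8748 × 10^5 cm.

1.8748 × 10^5 cm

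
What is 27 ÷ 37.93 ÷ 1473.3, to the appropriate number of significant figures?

4.8 × 10⁻⁴

27 ÷ 37.93 ÷ 1473.3 = 0.000483158620492…
Multiplication/division keeps the fewest significant figures: 27 → 2 s.f., 37.93 → 4 s.f., 1473.3 → 5 s.f.; limit is 2.
Rounded to 2 significant figures: 4.8 × 10⁻⁴.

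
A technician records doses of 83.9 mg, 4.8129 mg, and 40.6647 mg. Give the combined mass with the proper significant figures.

129.4 mg

83.9 mg + 4.8129 mg + 40.6647 mg = 129.3776 mg.
Addition/subtraction keeps the fewest decimal places: 83.9 → 1 decimal place, 4.8129 → 4 decimal places, 40.6647 → 4 decimal places; limit is 1.
Rounded to 1 decimal place: 129.4 mg.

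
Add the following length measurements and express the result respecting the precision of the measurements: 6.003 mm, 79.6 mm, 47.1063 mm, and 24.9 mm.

1.576 × 10^2 mm

6.003 mm + 79.6 mm + 47.1063 mm + 24.9 mm = 157.6093 mm.
Addition/subtraction keeps the fewest decimal places: 6.003 → 3 decimal places, 79.6 → 1 decimal place, 47.1063 → 4 decimal places, 24.9 → 1 decimal place; limit is 1.
Rounded to 1 decimal place: 1.576 × 10^2 mm.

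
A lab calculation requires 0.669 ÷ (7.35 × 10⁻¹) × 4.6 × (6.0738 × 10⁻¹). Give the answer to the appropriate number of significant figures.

2.5

0.669 ÷ (7.35 × 10⁻¹) × 4.6 × (6.0738 × 10⁻¹) = 2.54306287347…
Multiplication/division keeps the fewest significant figures: 0.669 → 3 s.f., 7.35 × 10⁻¹ → 3 s.f., 4.6 → 2 s.f., 6.0738 × 10⁻¹ → 5 s.f.; limit is 2.
Rounded to 2 significant figures: 2.5.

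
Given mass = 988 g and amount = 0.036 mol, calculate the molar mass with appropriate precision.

2.7 × 10⁴ g/mol

molar mass = 988 g ÷ 0.036 mol = 27444.4444444… g/mol.
988 has 3 significant figures; 0.036 has 2.
Division/multiplication keeps the fewest: 2 significant figures.
Rounded: 2.7 × 10⁴ g/mol.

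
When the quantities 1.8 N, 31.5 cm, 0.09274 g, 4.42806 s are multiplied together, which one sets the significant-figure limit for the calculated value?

1.8 N

1.8 N → 2 s.f.; 31.5 cm → 3 s.f.; 0.09274 g → 4 s.f.; 4.42806 s → 6 s.f.
The fewest is 2 significant figures, from 1.8 N.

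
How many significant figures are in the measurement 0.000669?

0.000669: leading zeros are not significant.

3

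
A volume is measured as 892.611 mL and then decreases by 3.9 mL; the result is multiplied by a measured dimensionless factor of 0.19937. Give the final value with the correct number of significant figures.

892.611 mL − 3.9 mL = 888.711 mL; the difference is limited to 1 decimal place (4 s.f.).
Carrying full precision, 888.711 × 0.19937 = 177.18231207 mL; 0.19937 has 5 s.f., so the result keeps min(4, 5) = 4 s.f.
Rounded to 4 significant figures: 177.2 mL.

177.2 mL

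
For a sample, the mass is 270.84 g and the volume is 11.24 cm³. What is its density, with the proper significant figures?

density = 270.84 g ÷ 11.24 cm³ = 24.0960854093… g/cm³.
270.84 has 5 significant figures; 11.24 has 4.
Division/multiplication keeps the fewest: 4 significant figures.
Rounded: 24.10 g/cm³.

24.10 g/cm³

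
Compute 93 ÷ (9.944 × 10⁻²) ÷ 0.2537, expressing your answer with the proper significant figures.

93 ÷ (9.944 × 10⁻²) ÷ 0.2537 = 3686.39073332…
Multiplication/division keeps the fewest significant figures: 93 → 2 s.f., 9.944 × 10⁻² → 4 s.f., 0.2537 → 4 s.f.; limit is 2.
Rounded to 2 significant figures: 3.7 × 10³.

3.7 × 10³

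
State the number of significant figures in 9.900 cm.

9.900: trailing zeros after a decimal point are significant.

4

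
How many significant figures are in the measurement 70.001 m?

5

70.001: zeros between nonzero digits are significant.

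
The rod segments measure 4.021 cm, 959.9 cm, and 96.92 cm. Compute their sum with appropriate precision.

4.021 cm + 959.9 cm + 96.92 cm = 1060.841 cm.
Addition/subtraction keeps the fewest decimal places: 4.021 → 3 decimal places, 959.9 → 1 decimal place, 96.92 → 2 decimal places; limit is 1.
Rounded to 1 decimal place: 1060.8 cm.

1060.8 cm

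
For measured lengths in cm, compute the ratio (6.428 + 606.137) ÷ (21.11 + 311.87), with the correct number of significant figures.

1.8396

6.428 + 606.137 = 612.565, limited to 3 d.p. → 6 s.f.; 21.11 + 311.87 = 332.98, limited to 2 d.p. → 5 s.f.
Carrying full precision, 612.565 ÷ 332.98 = 1.83964502373…; keep min(6, 5) = 5 s.f.
Rounded to 5 significant figures: 1.8396.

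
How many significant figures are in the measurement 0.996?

0.996: leading zeros are not significant.

3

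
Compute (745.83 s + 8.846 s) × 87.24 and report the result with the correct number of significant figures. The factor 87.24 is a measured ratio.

6.584 × 10⁴ s

745.83 s + 8.846 s = 754.676 s; the sum is limited to 2 decimal places (5 s.f.).
Carrying full precision, 754.676 × 87.24 = 65837.93424 s; 87.24 has 4 s.f., so the result keeps min(5, 4) = 4 s.f.
Rounded to 4 significant figures: 6.584 × 10⁴ s.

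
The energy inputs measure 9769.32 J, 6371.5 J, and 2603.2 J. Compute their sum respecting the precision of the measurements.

1.87440 × 10^4 J

9769.32 J + 6371.5 J + 2603.2 J = 18744.02 J.
Addition/subtraction keeps the fewest decimal places: 9769.32 → 2 decimal places, 6371.5 → 1 decimal place, 2603.2 → 1 decimal place; limit is 1.
Rounded to 1 decimal place: 1.87440 × 10^4 J.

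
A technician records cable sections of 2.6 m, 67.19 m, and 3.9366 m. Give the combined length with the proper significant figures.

2.6 m + 67.19 m + 3.9366 m = 73.7266 m.
Addition/subtraction keeps the fewest decimal places: 2.6 → 1 decimal place, 67.19 → 2 decimal places, 3.9366 → 4 decimal places; limit is 1.
Rounded to 1 decimal place: 73.7 m.

73.7 m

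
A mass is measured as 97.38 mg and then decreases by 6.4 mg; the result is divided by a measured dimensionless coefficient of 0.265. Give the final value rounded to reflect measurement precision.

343 mg

97.38 mg − 6.4 mg = 90.98 mg; the difference is limited to 1 decimal place (3 s.f.).
Carrying full precision, 90.98 ÷ 0.265 = 343.320754717… mg; 0.265 has 3 s.f., so the result keeps min(3, 3) = 3 s.f.
Rounded to 3 significant figures: 343 mg.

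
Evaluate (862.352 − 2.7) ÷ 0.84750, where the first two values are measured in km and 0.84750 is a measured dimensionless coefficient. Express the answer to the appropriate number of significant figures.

862.352 km − 2.7 km = 859.652 km; the difference is limited to 1 decimal place (4 s.f.).
Carrying full precision, 859.652 ÷ 0.84750 = 1014.33864307… km; 0.84750 has 5 s.f., so the result keeps min(4, 5) = 4 s.f.
Rounded to 4 significant figures: 1.014 × 10^3 km.

1.014 × 10^3 km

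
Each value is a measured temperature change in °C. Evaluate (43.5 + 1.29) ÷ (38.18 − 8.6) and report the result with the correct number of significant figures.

1.51

43.5 + 1.29 = 44.79, limited to 1 d.p. → 3 s.f.; 38.18 − 8.6 = 29.58, limited to 1 d.p. → 3 s.f.
Carrying full precision, 44.79 ÷ 29.58 = 1.51419878296…; keep min(3, 3) = 3 s.f.
Rounded to 3 significant figures: 1.51.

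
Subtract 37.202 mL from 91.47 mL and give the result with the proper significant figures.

54.27 mL

91.47 mL − 37.202 mL = 54.268 mL.
Addition/subtraction keeps the fewest decimal places: 91.47 → 2 decimal places, 37.202 → 3 decimal places; limit is 2.
Rounded to 2 decimal places: 54.27 mL.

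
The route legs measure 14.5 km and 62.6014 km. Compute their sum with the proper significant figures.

14.5 km + 62.6014 km = 77.1014 km.
Addition/subtraction keeps the fewest decimal places: 14.5 → 1 decimal place, 62.6014 → 4 decimal places; limit is 1.
Rounded to 1 decimal place: 77.1 km.

77.1 km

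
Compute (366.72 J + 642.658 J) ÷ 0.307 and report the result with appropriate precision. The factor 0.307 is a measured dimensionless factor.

3.29 × 10³ J

366.72 J + 642.658 J = 1009.378 J; the sum is limited to 2 decimal places (6 s.f.).
Carrying full precision, 1009.378 ÷ 0.307 = 3287.8762215… J; 0.307 has 3 s.f., so the result keeps min(6, 3) = 3 s.f.
Rounded to 3 significant figures: 3.29 × 10³ J.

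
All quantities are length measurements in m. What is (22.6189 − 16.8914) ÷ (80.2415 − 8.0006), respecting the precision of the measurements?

22.6189 − 16.8914 = 5.7275, limited to 4 d.p. → 5 s.f.; 80.2415 − 8.0006 = 72.2409, limited to 4 d.p. → 6 s.f.
Carrying full precision, 5.7275 ÷ 72.2409 = 0.0792833422618…; keep min(5, 6) = 5 s.f.
Rounded to 5 significant figures: 0.079283.

0.079283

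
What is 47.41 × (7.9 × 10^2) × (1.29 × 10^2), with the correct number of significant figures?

4.8 × 10^6

47.41 × (7.9 × 10^2) × (1.29 × 10^2) = 4831553.1
Multiplication/division keeps the fewest significant figures: 47.41 → 4 s.f., 7.9 × 10^2 → 2 s.f., 1.29 × 10^2 → 3 s.f.; limit is 2.
Rounded to 2 significant figures: 4.8 × 10^6.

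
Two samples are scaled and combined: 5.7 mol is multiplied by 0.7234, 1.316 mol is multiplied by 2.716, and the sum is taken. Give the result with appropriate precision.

5.7 × 0.7234 = 4.12338 → 4.1 mol (2 s.f., last digit at the 10^-1 place).
1.316 × 2.716 = 3.574256 → 3.574 mol (4 s.f., last digit at the 10^-3 place).
Sum: 7.697636 mol; keep the coarser place, 10^-1.
Result: 7.7 mol.

7.7 mol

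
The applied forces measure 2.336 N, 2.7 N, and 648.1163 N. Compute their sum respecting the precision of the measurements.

653.2 N

2.336 N + 2.7 N + 648.1163 N = 653.1523 N.
Addition/subtraction keeps the fewest decimal places: 2.336 → 3 decimal places, 2.7 → 1 decimal place, 648.1163 → 4 decimal places; limit is 1.
Rounded to 1 decimal place: 653.2 N.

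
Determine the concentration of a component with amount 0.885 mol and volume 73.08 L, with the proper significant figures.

concentration = 0.885 mol ÷ 73.08 L = 0.0121100164204… mol/L.
0.885 has 3 significant figures; 73.08 has 4.
Division/multiplication keeps the fewest: 3 significant figures.
Rounded: 0.0121 mol/L.

0.0121 mol/L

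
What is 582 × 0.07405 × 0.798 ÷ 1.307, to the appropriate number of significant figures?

582 × 0.07405 × 0.798 ÷ 1.307 = 26.3133020658…
Multiplication/division keeps the fewest significant figures: 582 → 3 s.f., 0.07405 → 4 s.f., 0.798 → 3 s.f., 1.307 → 4 s.f.; limit is 3.
Rounded to 3 significant figures: 26.3.

26.3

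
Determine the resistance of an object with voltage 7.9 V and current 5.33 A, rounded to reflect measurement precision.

1.5 Ω

resistance = 7.9 V ÷ 5.33 A = 1.48217636023… Ω.
7.9 has 2 significant figures; 5.33 has 3.
Division/multiplication keeps the fewest: 2 significant figures.
Rounded: 1.5 Ω.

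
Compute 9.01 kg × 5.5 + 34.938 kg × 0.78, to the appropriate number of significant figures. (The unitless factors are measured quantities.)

77 kg

9.01 × 5.5 = 49.555 → 5.0 × 10^1 kg (2 s.f., last digit at the 10^0 place).
34.938 × 0.78 = 27.25164 → 27 kg (2 s.f., last digit at the 10^0 place).
Sum: 76.80664 kg; keep the coarser place, 10^0.
Result: 77 kg.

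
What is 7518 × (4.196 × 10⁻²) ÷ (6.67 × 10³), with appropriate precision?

0.0473

7518 × (4.196 × 10⁻²) ÷ (6.67 × 10³) = 0.0472946446777…
Multiplication/division keeps the fewest significant figures: 7518 → 4 s.f., 4.196 × 10⁻² → 4 s.f., 6.67 × 10³ → 3 s.f.; limit is 3.
Rounded to 3 significant figures: 0.0473.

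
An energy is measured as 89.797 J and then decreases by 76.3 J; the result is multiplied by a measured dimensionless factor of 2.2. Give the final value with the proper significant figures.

30. J

89.797 J − 76.3 J = 13.497 J; the difference is limited to 1 decimal place (3 s.f.).
Carrying full precision, 13.497 × 2.2 = 29.6934 J; 2.2 has 2 s.f., so the result keeps min(3, 2) = 2 s.f.
Rounded to 2 significant figures: 30. J.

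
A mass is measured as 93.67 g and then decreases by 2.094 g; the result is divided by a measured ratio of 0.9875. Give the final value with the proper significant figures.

93.67 g − 2.094 g = 91.576 g; the difference is limited to 2 decimal places (4 s.f.).
Carrying full precision, 91.576 ÷ 0.9875 = 92.7351898734… g; 0.9875 has 4 s.f., so the result keeps min(4, 4) = 4 s.f.
Rounded to 4 significant figures: 92.74 g.

92.74 g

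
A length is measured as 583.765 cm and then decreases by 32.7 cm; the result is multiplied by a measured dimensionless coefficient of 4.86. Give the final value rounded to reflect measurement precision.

583.765 cm − 32.7 cm = 551.065 cm; the difference is limited to 1 decimal place (4 s.f.).
Carrying full precision, 551.065 × 4.86 = 2678.1759 cm; 4.86 has 3 s.f., so the result keeps min(4, 3) = 3 s.f.
Rounded to 3 significant figures: 2.68 × 10³ cm.

2.68 × 10³ cm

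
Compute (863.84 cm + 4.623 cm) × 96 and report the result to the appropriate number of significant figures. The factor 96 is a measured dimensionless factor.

8.3 × 10^4 cm

863.84 cm + 4.623 cm = 868.463 cm; the sum is limited to 2 decimal places (5 s.f.).
Carrying full precision, 868.463 × 96 = 83372.448 cm; 96 has 2 s.f., so the result keeps min(5, 2) = 2 s.f.
Rounded to 2 significant figures: 8.3 × 10^4 cm.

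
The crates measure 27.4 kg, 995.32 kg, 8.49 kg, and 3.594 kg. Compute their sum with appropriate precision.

27.4 kg + 995.32 kg + 8.49 kg + 3.594 kg = 1034.804 kg.
Addition/subtraction keeps the fewest decimal places: 27.4 → 1 decimal place, 995.32 → 2 decimal places, 8.49 → 2 decimal places, 3.594 → 3 decimal places; limit is 1.
Rounded to 1 decimal place: 1034.8 kg.

1034.8 kg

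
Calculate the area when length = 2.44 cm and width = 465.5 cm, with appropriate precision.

1.14 × 10^3 cm²

area = 2.44 cm × 465.5 cm = 1135.82 cm².
2.44 has 3 significant figures; 465.5 has 4.
Division/multiplication keeps the fewest: 3 significant figures.
Rounded: 1.14 × 10^3 cm².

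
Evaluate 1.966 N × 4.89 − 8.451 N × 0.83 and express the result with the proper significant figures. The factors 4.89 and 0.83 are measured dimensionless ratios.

1.966 × 4.89 = 9.61374 → 9.61 N (3 s.f., last digit at the 10^-2 place).
8.451 × 0.83 = 7.01433 → 7.0 N (2 s.f., last digit at the 10^-1 place).
Difference: 2.59941 N; keep the coarser place, 10^-1.
Result: 2.6 N.

2.6 N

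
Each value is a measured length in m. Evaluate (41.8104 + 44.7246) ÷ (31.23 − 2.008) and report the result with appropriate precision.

41.8104 + 44.7246 = 86.5350, limited to 4 d.p. → 6 s.f.; 31.23 − 2.008 = 29.222, limited to 2 d.p. → 4 s.f.
Carrying full precision, 86.5350 ÷ 29.222 = 2.96129628362…; keep min(6, 4) = 4 s.f.
Rounded to 4 significant figures: 2.961.

2.961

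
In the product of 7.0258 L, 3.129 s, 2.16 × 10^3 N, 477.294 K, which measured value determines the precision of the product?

2.16 × 10^3 N

7.0258 L → 5 s.f.; 3.129 s → 4 s.f.; 2.16 × 10^3 N → 3 s.f.; 477.294 K → 6 s.f.
The fewest is 3 significant figures, from 2.16 × 10^3 N.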